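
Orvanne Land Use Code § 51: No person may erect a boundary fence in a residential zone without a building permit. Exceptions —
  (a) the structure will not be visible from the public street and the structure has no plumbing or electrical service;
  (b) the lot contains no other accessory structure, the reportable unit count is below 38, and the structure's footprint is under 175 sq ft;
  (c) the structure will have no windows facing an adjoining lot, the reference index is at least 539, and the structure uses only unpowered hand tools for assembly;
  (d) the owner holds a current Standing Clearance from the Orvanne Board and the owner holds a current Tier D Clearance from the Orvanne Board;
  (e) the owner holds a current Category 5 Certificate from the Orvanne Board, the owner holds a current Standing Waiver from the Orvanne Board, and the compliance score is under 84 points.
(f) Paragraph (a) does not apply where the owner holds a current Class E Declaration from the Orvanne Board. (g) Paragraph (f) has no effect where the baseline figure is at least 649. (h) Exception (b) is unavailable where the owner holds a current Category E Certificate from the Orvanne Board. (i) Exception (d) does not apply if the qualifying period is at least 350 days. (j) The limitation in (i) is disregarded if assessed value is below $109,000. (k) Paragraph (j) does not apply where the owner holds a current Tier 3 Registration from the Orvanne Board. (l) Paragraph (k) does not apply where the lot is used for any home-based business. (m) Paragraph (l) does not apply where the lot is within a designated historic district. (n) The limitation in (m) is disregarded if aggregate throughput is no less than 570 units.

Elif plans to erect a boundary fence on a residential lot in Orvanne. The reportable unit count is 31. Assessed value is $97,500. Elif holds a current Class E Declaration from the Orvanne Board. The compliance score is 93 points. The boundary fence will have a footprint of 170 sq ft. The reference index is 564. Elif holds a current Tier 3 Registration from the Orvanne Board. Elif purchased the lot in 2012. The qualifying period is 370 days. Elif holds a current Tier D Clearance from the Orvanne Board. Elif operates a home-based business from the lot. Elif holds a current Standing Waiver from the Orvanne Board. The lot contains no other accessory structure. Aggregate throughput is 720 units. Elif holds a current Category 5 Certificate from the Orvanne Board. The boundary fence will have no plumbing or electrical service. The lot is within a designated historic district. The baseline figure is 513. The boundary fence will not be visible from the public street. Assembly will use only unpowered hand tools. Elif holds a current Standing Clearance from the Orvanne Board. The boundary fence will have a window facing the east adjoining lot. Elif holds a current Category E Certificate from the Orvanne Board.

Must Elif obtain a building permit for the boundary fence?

No — exception (d) applies; Elif does not need a building permit.

Exception (a): the structure will not be visible from the street; there is no plumbing or electrical service — every condition holds. However, paragraphs (f)–(g) must be considered: (f) operates against (a): a current Class E Declaration is held. (g) does not operate here (the baseline figure is 513, short of 649), so (f) stands. So (a) is unavailable.
Exception (b) is satisfied on its face — the lot has no other accessory structure; the reportable unit count is 31, below the 38 limit; the structure's footprint is 170 sq ft, under the 175 sq ft limit. However, paragraph (h) must be considered: (h) operates against (b): a current Category E Certificate is held. (b) is therefore removed.
Exception (c) requires that the structure will have no windows facing an adjoining lot; but a window faces an adjoining lot, so (c) is unavailable.
Exception (d): a current Standing Clearance is held; a current Tier D Clearance is held — every condition holds. Applying paragraphs (i)–(n): (i) would limit (d) — the qualifying period is 370 days, meeting the 350 days threshold — but (j) sets (i) aside: (j) is engaged — assessed value is $97,500, below the $109,000 limit. (k) would limit (j) — a current Tier 3 Registration is held — but (l) sets (k) aside: (l) operates against (k): a home-based business operates on the lot. (m) applies (the lot is in a historic district), but is overridden by (n): (n) applies — aggregate throughput is 720 units, meeting the 570 units threshold. (d) remains available.
Exception (e) requires that the compliance score is under 84 points; but the compliance score is 93 points, not under 84 points, so (e) is unavailable.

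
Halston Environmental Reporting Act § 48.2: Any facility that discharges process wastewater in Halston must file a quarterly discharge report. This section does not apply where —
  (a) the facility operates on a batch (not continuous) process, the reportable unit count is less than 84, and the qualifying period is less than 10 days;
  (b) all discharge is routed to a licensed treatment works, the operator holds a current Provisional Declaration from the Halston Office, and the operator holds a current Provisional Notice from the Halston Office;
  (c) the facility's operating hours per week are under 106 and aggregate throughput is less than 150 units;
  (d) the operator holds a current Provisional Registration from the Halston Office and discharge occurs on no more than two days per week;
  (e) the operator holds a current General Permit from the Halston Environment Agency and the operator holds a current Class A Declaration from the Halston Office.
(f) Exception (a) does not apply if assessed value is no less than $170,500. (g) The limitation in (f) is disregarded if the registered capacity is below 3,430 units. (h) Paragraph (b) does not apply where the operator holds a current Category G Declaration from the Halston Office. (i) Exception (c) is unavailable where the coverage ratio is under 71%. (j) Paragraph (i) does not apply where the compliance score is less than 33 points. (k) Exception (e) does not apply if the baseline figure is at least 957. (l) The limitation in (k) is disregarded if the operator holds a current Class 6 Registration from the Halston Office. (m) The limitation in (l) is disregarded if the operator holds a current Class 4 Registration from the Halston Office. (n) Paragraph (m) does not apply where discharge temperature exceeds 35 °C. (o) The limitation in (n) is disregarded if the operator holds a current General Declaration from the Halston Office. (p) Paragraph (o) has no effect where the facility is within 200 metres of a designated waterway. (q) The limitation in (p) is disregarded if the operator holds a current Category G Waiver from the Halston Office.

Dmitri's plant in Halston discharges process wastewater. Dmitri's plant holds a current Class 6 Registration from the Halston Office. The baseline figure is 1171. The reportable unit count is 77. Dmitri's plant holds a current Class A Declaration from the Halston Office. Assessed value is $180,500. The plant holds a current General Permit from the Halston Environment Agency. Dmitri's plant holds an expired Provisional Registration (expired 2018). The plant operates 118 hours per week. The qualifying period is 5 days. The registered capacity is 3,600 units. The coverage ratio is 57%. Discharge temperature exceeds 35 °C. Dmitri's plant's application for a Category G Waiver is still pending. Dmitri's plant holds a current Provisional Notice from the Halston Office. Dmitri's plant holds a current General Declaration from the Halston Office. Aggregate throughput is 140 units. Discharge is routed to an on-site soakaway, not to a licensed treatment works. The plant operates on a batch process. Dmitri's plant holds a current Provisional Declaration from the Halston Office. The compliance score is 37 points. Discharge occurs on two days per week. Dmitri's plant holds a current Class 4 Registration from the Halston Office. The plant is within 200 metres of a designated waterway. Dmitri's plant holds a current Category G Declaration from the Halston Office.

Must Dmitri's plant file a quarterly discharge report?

Exception (a)'s conditions are all satisfied: the facility operates on a batch process; the reportable unit count is 77, less than the 84 limit; the qualifying period is 5 days, less than the 10 days limit. However, paragraphs (f)–(g) must be considered: (f) operates against (a): assessed value is $180,500, meeting the $170,500 threshold. (g) is not triggered (the registered capacity is 3,600 units, not below 3,430 units), so (f) stands. (a) is therefore removed.
Exception (b) does not apply: discharge is not routed to a licensed treatment works.
Exception (c) requires that the facility's operating hours per week are under 106; but the facility's operating hours per week are 118, not under 106, so (c) is unavailable.
Exception (d) requires that the operator holds a current Provisional Registration from the Halston Office; but no current Provisional Registration is held, so (d) is unavailable.
All of (e)'s requirements are met (a current General Permit is held; a current Class A Declaration is held). As to paragraphs (k)–(q): (k) would limit (e) — the baseline figure is 1,171, meeting the 957 threshold — but (l) sets (k) aside: (l) applies — a current Class 6 Registration is held. (m) would limit (l) — a current Class 4 Registration is held — but (n) sets (m) aside: (n) operates against (m): discharge temperature exceeds 35 °C. (o) would limit (n) — a current General Declaration is held — but (p) sets (o) aside: (p) is triggered — the plant is within 200 m of a designated waterway. (q), which would lift (p), is inapplicable — no current Category G Waiver is held. (e) remains available.

No — exception (e) applies; Dmitri's plant is not required to file a quarterly discharge report.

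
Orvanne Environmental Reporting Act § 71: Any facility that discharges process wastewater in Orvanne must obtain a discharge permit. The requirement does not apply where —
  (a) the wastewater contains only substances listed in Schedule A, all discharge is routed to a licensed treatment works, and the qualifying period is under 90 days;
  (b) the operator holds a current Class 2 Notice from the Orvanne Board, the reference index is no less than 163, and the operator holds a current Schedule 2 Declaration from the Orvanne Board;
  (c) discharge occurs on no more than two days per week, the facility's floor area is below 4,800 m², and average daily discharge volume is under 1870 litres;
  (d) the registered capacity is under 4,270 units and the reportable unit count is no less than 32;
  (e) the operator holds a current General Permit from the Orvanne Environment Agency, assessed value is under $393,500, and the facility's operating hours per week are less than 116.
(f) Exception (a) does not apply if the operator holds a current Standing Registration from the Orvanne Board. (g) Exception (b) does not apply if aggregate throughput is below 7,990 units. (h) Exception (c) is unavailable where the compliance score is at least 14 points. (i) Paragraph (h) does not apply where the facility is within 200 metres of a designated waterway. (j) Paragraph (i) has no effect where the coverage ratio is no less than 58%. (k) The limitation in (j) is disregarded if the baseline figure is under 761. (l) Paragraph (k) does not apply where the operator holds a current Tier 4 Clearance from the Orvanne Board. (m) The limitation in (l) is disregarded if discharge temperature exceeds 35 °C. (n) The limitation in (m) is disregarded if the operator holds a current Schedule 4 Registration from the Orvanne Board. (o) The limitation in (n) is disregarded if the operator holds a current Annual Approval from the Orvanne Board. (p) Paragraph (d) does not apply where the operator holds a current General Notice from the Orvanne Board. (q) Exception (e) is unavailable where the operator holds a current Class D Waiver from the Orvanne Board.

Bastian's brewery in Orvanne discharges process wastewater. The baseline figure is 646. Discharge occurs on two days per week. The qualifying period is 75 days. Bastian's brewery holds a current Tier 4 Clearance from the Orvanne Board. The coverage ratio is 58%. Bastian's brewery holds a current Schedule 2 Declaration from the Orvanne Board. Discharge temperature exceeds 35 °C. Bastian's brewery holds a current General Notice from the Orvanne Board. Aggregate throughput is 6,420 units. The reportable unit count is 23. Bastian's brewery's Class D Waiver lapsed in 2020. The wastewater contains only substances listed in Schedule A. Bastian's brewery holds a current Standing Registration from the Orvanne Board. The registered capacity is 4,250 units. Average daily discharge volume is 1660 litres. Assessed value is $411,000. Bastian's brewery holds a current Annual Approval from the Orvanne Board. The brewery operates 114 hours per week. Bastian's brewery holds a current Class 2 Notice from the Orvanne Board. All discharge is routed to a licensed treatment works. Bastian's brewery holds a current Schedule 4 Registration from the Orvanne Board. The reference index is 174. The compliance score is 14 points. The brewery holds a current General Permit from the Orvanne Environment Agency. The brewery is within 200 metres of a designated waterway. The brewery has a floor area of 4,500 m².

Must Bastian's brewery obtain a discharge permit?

No — exception (c) applies; Bastian's brewery is not required to obtain a discharge permit.

Exception (a) is satisfied on its face — the wastewater is Schedule-A-only; discharge is routed to a licensed treatment works; the qualifying period is 75 days, under the 90 days limit. Turning to paragraph (f): (f) operates against (a): a current Standing Registration is held. So (a) is unavailable.
All of (b)'s requirements are met (a current Class 2 Notice is held; the reference index is 174, meeting the 163 threshold; a current Schedule 2 Declaration is held). But applying paragraph (g): (g) operates — aggregate throughput is 6,420 units, below the 7,990 units limit. So (b) is unavailable.
Exception (c)'s conditions are all satisfied: discharge occurs on no more than two days per week; the facility's floor area is 4,500 m², below the 4,800 m² limit; average daily discharge volume is 1660 litres, under the 1870 litres limit. Applying paragraphs (h)–(o): (h) would limit (c) — the compliance score is 14 points, meeting the 14 points threshold — but (i) sets (h) aside: (i) applies — the brewery is within 200 m of a designated waterway. (j) applies (the coverage ratio is 58%, meeting the 58% threshold), but is set aside by (k): (k) applies — the baseline figure is 646, under the 761 limit. (l) would limit (k) — a current Tier 4 Clearance is held — but (m) sets (l) aside: (m) operates — discharge temperature exceeds 35 °C. (n) would limit (m) — a current Schedule 4 Registration is held — but (o) sets (n) aside: (o) operates against (n): a current Annual Approval is held. Exception (c) stands.
Exception (d) requires that the reportable unit count is no less than 32; but the reportable unit count is 23, short of 32, so (d) is unavailable.
Exception (e) does not apply: assessed value is $411,000, not under $393,500.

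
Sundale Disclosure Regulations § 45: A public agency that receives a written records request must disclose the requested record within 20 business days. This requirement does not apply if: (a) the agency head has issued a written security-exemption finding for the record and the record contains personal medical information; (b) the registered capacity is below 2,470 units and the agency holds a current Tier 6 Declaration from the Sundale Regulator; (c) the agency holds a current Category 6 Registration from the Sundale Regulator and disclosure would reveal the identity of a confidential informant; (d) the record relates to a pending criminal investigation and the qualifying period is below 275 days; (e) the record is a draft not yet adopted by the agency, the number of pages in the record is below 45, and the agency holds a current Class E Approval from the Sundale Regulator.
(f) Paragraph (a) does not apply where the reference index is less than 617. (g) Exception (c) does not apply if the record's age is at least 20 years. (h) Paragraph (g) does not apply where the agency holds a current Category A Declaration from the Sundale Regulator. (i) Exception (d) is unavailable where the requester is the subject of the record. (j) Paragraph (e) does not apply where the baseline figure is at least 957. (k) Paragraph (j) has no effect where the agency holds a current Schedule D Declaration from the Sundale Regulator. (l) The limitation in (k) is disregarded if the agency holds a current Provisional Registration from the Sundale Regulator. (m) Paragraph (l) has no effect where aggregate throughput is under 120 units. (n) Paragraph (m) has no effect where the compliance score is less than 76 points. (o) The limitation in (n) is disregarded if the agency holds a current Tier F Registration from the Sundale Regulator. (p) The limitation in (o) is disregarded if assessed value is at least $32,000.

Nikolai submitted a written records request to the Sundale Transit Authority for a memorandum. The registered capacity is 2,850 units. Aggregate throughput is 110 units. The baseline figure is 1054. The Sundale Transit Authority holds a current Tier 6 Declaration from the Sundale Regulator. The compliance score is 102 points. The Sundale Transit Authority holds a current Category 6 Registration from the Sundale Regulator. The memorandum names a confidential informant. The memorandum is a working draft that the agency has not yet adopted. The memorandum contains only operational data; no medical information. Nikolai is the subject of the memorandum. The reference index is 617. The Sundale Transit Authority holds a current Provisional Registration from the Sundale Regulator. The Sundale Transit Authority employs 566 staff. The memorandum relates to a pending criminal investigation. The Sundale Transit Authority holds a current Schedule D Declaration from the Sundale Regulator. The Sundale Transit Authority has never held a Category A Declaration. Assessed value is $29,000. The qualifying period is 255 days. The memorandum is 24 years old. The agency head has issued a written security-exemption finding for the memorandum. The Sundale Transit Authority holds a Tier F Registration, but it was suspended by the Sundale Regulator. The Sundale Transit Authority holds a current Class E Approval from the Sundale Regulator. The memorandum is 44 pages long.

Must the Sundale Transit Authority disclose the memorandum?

Exception (a) does not apply: the memorandum contains only operational data.
Exception (b) requires that the registered capacity is below 2,470 units; but the registered capacity is 2,850 units, not below 2,470 units, so (b) is unavailable.
All of (c)'s requirements are met (a current Category 6 Registration is held; the memorandum names a confidential informant). But applying paragraphs (g)–(h): (g) operates against (c): the record's age is 24 years, meeting the 20 years threshold. (h) is not triggered (no current Category A Declaration is held), so (g) stands. So (c) is unavailable.
Exception (d) is satisfied on its face — the memorandum relates to a pending investigation; the qualifying period is 255 days, below the 275 days limit. Turning to paragraph (i): (i) is triggered — Nikolai is the subject of the memorandum. (d) is therefore removed.
All of (e)'s requirements are met (the memorandum is an unadopted draft; the number of pages in the record is 44, below the 45 limit; a current Class E Approval is held). Considering the limiting provisions: (j) operates (the baseline figure is 1,054, meeting the 957 threshold), but is overridden by (k): (k) applies — a current Schedule D Declaration is held. (l) operates (a current Provisional Registration is held), but is overridden by (m): (m) applies — aggregate throughput is 110 units, under the 120 units limit. (n), which would lift (m), is not engaged — the compliance score is 102 points, not less than 76 points. (e) remains available.

No — exception (e) applies; the Sundale Transit Authority is not required to disclose the memorandum.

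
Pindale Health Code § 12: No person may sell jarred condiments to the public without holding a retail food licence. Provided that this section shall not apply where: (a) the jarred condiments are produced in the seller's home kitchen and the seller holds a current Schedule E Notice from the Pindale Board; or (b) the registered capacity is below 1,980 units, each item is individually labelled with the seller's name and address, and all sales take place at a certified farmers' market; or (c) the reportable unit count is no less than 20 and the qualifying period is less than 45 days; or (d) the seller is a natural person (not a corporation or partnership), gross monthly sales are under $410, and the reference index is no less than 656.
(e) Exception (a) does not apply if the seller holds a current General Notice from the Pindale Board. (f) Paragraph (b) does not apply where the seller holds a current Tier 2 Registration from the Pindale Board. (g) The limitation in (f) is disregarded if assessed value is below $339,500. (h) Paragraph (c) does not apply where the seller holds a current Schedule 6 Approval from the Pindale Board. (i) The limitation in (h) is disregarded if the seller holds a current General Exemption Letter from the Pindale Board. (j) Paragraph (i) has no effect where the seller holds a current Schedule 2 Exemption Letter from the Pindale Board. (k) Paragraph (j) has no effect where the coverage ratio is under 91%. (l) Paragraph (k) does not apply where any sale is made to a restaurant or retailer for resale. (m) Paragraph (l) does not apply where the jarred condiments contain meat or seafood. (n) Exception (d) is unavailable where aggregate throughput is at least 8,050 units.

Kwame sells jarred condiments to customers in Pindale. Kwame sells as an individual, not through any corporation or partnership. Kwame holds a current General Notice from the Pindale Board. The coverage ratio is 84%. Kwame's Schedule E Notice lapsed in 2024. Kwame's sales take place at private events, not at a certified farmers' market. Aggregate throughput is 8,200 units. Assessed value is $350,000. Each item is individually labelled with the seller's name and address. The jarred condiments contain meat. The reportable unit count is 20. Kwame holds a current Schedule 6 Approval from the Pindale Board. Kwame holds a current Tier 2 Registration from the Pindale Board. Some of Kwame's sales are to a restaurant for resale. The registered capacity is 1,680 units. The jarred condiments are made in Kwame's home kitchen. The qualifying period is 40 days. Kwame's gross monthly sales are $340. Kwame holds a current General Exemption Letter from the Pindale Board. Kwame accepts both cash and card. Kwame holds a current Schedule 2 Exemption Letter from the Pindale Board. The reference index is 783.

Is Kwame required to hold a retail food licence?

No — exception (c) applies; Kwame is not required to hold a retail food licence.

Exception (a) does not apply: the Schedule E Notice is not current.
Exception (b) does not apply: sales are at private events, not a certified farmers' market.
Exception (c)'s conditions are all satisfied: the reportable unit count is 20, meeting the 20 threshold; the qualifying period is 40 days, less than the 45 days limit. Applying paragraphs (h)–(m): (h) is triggered (a current Schedule 6 Approval is held), but is set aside by (i): (i) operates against (h): a current General Exemption Letter is held. (j) would limit (i) — a current Schedule 2 Exemption Letter is held — but (k) sets (j) aside: (k) operates against (j): the coverage ratio is 84%, under the 91% limit. (l) is engaged (some sales are to a restaurant for resale), but is itself disapplied by (m): (m) applies — the jarred condiments contain meat. (c) remains available.
Exception (d) is satisfied on its face — the seller is a natural person; gross monthly sales are $340, under the $410 limit; the reference index is 783, meeting the 656 threshold. But: (n) operates against (d): aggregate throughput is 8,200 units, meeting the 8,050 units threshold. So (d) is unavailable.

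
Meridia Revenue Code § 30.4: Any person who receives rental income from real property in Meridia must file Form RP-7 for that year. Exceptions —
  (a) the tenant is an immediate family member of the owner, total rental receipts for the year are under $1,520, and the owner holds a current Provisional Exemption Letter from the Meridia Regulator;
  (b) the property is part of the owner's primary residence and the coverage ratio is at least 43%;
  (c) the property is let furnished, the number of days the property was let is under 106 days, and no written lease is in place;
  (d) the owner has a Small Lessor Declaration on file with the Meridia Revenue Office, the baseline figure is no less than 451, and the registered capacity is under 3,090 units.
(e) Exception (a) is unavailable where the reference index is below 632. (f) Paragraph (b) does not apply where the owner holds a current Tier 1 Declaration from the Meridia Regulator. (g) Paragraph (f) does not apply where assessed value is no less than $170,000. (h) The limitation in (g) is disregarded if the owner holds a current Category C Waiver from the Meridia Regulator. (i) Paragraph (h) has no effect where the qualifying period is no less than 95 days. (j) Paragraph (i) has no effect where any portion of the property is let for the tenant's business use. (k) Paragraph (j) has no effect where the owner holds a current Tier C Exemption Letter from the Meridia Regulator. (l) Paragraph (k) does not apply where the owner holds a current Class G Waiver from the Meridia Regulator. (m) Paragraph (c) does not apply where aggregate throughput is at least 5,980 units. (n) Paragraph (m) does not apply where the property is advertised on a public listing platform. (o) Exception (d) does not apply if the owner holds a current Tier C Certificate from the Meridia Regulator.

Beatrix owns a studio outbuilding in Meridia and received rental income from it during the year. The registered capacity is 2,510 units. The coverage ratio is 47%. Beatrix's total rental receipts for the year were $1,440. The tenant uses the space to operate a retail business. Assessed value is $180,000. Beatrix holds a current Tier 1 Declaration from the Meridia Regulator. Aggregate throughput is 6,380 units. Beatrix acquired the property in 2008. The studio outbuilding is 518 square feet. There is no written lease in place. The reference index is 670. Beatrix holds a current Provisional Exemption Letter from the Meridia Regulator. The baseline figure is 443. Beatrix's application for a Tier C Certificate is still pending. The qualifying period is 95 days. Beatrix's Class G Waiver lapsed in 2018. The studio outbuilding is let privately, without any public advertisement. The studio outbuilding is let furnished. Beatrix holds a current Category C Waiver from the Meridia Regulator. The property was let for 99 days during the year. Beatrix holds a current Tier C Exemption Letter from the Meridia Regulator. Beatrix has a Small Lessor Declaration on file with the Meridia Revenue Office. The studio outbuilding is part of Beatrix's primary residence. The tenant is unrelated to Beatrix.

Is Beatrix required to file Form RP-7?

No — exception (b) applies; Beatrix is not required to file Form RP-7.

Exception (a) does not apply: the tenant is unrelated to the owner.
Exception (b) is satisfied on its face — the studio outbuilding is part of the primary residence; the coverage ratio is 47%, meeting the 43% threshold. Applying paragraphs (f)–(l): (f) would limit (b) — a current Tier 1 Declaration is held — but (g) sets (f) aside: (g) operates — assessed value is $180,000, meeting the $170,000 threshold. (h) would limit (g) — a current Category C Waiver is held — but (i) sets (h) aside: (i) operates against (h): the qualifying period is 95 days, meeting the 95 days threshold. (j) is triggered (the space is let for business use), but is overridden by (k): (k) operates — a current Tier C Exemption Letter is held. (l) does not operate here (no current Class G Waiver is held), so (k) stands. Exception (b) stands.
Exception (c) is satisfied on its face — the property is let furnished; the number of days the property was let is 99 days, under the 106 days limit; there is no written lease. But: (m) operates against (c): aggregate throughput is 6,380 units, meeting the 5,980 units threshold. (n) is not triggered (the property is let privately without advertisement), so (m) stands. (c) is therefore removed.
Exception (d) fails — the baseline figure is 443, short of 451.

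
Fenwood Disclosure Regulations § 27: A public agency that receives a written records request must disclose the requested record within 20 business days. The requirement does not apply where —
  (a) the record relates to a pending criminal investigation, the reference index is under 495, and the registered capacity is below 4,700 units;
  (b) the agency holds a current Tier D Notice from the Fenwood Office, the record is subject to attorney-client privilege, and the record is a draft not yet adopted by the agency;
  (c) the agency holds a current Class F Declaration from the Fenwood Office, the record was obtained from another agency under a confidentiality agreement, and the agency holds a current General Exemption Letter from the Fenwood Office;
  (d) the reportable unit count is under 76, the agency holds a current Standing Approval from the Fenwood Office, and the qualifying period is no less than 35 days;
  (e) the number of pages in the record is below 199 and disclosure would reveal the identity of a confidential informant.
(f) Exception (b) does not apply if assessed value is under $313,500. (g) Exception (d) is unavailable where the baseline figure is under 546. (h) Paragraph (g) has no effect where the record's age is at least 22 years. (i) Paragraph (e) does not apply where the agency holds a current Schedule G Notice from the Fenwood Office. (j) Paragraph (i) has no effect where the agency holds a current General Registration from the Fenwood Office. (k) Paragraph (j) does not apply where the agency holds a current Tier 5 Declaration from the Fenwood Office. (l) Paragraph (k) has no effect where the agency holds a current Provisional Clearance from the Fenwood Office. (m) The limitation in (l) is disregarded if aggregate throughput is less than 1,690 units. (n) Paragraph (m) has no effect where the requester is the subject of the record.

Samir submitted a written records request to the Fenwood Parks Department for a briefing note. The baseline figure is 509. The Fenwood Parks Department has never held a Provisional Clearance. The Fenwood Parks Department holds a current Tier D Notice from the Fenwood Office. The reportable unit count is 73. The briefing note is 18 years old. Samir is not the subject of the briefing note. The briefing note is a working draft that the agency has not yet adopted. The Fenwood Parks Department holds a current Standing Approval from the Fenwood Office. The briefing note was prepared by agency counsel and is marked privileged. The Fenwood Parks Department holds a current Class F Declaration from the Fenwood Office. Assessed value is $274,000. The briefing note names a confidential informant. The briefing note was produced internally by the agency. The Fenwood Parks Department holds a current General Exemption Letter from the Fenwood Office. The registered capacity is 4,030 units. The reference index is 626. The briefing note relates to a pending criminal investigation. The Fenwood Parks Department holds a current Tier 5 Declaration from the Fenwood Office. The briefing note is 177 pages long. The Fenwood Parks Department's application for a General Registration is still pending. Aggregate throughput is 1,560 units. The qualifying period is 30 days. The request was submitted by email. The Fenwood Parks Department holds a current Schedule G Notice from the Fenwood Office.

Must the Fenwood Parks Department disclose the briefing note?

Yes — the Fenwood Parks Department must disclose the briefing note.

Exception (a) does not apply: the reference index is 626, not under 495.
Exception (b)'s conditions are all satisfied: a current Tier D Notice is held; the briefing note is privileged; the briefing note is an unadopted draft. However, paragraph (f) must be considered: (f) operates against (b): assessed value is $274,000, under the $313,500 limit. Exception (b) does not apply.
Exception (c) does not apply: the briefing note was produced internally.
Exception (d) does not apply: the qualifying period is 30 days, short of 35 days.
All of (e)'s requirements are met (the number of pages in the record is 177, below the 199 limit; the briefing note names a confidential informant). But applying paragraphs (i)–(n): (i) operates against (e): a current Schedule G Notice is held. (j), which would lift (i), is not triggered — there is no General Registration in force. So (e) is unavailable.
None of the exceptions is available; § 27 applies in full.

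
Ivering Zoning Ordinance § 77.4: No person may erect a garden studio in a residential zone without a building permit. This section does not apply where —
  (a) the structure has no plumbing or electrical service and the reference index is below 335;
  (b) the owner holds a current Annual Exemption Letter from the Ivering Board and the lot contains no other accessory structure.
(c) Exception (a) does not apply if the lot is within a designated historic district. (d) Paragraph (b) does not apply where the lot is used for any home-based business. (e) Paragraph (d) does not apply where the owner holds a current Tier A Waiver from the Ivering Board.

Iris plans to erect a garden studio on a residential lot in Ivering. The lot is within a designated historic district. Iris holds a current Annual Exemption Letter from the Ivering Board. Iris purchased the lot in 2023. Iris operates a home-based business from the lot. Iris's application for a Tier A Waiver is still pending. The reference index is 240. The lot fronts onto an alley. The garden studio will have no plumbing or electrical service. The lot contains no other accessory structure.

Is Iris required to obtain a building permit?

Yes — Iris must obtain a building permit.

Exception (a) is satisfied on its face — there is no plumbing or electrical service; the reference index is 240, below the 335 limit. Turning to paragraph (c): (c) operates against (a): the lot is in a historic district. Exception (a) does not apply.
Exception (b)'s conditions are all satisfied: a current Annual Exemption Letter is held; the lot has no other accessory structure. But: (d) operates against (b): a home-based business operates on the lot. (e) does not operate here (there is no Tier A Waiver in force), so (d) stands. So (b) is unavailable.
No exception displaces § 77.4.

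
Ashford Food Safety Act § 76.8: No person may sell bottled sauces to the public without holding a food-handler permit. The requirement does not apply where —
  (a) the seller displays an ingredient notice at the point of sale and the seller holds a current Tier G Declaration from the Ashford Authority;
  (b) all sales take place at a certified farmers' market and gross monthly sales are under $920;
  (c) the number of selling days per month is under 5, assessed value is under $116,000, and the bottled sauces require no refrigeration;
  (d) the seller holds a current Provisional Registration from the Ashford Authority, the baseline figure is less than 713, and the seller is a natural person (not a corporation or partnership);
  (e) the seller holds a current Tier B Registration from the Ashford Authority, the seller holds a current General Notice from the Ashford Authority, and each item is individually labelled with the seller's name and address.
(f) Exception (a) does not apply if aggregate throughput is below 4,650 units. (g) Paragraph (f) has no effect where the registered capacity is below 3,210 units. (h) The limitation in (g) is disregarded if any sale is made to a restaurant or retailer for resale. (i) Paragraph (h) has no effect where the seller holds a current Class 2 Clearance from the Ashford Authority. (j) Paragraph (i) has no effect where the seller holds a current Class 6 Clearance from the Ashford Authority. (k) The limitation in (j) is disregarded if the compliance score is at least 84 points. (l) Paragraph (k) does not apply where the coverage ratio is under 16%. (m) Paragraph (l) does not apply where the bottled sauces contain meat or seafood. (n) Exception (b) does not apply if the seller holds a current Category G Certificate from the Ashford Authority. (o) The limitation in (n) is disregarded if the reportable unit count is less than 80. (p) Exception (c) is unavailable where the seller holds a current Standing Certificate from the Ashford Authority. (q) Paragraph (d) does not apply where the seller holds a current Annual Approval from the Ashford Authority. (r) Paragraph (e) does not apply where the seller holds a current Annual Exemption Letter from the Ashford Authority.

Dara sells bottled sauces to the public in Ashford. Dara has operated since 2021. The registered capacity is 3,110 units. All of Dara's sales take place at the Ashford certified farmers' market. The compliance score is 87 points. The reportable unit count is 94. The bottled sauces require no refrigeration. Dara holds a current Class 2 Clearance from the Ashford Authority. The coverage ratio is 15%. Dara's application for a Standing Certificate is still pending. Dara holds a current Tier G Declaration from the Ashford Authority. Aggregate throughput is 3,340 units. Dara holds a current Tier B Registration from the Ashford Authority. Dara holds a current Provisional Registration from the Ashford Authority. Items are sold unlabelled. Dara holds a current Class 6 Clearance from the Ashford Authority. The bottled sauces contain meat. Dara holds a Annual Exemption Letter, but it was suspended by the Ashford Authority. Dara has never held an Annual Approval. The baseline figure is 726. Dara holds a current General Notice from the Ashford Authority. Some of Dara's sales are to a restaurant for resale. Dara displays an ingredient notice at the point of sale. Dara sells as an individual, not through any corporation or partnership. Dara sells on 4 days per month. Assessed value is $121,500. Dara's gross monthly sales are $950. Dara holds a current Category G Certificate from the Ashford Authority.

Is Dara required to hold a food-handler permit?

All of (a)'s requirements are met (an ingredient notice is displayed; a current Tier G Declaration is held). Applying paragraphs (f)–(m): (f) operates (aggregate throughput is 3,340 units, below the 4,650 units limit), but is itself disapplied by (g): (g) operates against (f): the registered capacity is 3,110 units, below the 3,210 units limit. (h) applies (some sales are to a restaurant for resale), but yields to (i): (i) is triggered — a current Class 2 Clearance is held. (j) would limit (i) — a current Class 6 Clearance is held — but (k) sets (j) aside: (k) is engaged — the compliance score is 87 points, meeting the 84 points threshold. (l) would limit (k) — the coverage ratio is 15%, under the 16% limit — but (m) sets (l) aside: (m) operates against (l): the bottled sauces contain meat. So (a) applies.
Exception (b) does not apply: gross monthly sales are $950, not under $920.
Exception (c) does not apply: assessed value is $121,500, not under $116,000.
Exception (d) fails — the baseline figure is 726, not less than 713.
Exception (e) does not apply: items are sold unlabelled.

No — exception (a) applies; Dara is not required to hold a food-handler permit.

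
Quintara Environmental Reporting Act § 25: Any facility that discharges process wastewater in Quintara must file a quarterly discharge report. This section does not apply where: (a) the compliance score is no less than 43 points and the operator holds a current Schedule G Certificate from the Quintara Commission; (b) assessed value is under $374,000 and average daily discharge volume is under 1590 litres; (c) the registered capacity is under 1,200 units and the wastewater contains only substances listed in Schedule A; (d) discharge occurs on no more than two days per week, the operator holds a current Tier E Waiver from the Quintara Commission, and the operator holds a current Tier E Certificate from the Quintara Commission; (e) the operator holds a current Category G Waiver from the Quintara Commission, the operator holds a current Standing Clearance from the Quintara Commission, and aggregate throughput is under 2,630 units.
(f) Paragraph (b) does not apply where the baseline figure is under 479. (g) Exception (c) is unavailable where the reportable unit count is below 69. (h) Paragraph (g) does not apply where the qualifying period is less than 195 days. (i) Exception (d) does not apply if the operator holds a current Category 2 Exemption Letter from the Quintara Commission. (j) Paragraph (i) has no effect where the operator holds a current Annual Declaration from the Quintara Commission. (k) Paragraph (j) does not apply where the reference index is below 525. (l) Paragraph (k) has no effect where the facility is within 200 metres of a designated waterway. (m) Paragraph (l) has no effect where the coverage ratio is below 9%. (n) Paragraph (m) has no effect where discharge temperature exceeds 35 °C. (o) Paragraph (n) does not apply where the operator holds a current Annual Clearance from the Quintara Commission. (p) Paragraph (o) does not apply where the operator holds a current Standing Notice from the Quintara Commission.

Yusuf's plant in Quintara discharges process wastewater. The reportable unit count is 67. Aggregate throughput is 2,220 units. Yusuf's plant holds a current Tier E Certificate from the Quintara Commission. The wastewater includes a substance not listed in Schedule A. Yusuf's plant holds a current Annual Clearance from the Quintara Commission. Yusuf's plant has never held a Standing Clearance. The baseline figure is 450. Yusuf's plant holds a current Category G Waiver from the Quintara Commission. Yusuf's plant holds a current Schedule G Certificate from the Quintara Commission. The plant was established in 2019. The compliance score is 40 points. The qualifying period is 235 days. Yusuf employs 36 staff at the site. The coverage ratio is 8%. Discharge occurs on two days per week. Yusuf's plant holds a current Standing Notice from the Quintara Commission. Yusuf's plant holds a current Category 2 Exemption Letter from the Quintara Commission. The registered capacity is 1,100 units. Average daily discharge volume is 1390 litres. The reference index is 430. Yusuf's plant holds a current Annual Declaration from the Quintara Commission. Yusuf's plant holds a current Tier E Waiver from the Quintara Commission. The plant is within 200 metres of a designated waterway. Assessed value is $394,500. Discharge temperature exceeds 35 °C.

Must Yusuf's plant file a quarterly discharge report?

Exception (a) requires that the compliance score is no less than 43 points; but the compliance score is 40 points, short of 43 points, so (a) is unavailable.
Exception (b) fails — assessed value is $394,500, not under $374,000.
Exception (c) fails — the wastewater includes a non-Schedule-A substance.
Exception (d): discharge occurs on no more than two days per week; a current Tier E Waiver is held; a current Tier E Certificate is held — every condition holds. Considering the limiting provisions: (i) is engaged (a current Category 2 Exemption Letter is held), but is set aside by (j): (j) is engaged — a current Annual Declaration is held. (k) applies (the reference index is 430, below the 525 limit), but yields to (l): (l) is engaged — the plant is within 200 m of a designated waterway. (m) is engaged (the coverage ratio is 8%, below the 9% limit), but is set aside by (n): (n) operates against (m): discharge temperature exceeds 35 °C. (o) operates (a current Annual Clearance is held), but is overridden by (p): (p) operates against (o): a current Standing Notice is held. Exception (d) stands.
Exception (e) fails — there is no Standing Clearance in force.

No — exception (d) applies; Yusuf's plant is not required to file a quarterly discharge report.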